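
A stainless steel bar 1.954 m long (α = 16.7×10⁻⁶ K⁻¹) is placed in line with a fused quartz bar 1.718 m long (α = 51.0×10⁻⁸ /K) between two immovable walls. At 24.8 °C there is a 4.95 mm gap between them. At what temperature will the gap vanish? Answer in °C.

α₁L₁ = 3.26318×10⁻⁵ m/K, α₂L₂ = 8.7618×10⁻⁷ m/K → total 3.350798×10⁻⁵ m/K
ΔT = g/(α₁L₁+α₂L₂) = 4.95×10⁻³ / 3.350798×10⁻⁵ = 147.73 K
T = 24.8 + 147.73 = 172.53 °C

T = 173 °C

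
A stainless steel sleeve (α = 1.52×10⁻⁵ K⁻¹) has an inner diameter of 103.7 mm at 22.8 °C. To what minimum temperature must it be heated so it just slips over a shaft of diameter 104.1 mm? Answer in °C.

Required Δd = 104.1 − 103.7 = 0.4 mm
Δd = αd₀ΔT ⇒ ΔT = Δd/(αd₀) = 0.4 / (1.52×10⁻⁵ × 103.7) = 253.77 K
T_min = 22.8 + 253.77 = 276.57 °C

T = 277 °C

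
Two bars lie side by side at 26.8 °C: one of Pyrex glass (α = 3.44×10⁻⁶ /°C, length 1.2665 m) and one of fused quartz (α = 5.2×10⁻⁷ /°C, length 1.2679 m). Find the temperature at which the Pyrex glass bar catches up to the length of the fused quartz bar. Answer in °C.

Equal length when α₁L₁ΔT − α₂L₂ΔT = L₂ − L₁ = 1.40×10⁻³ m
α₁L₁ = 4.35676×10⁻⁶, α₂L₂ = 6.59308×10⁻⁷ → Δ(αL) = 3.697452×10⁻⁶ m/K
ΔT = 1.40×10⁻³ / 3.697452×10⁻⁶ = 378.639 K, so T = 26.8 + 378.639 = 405.439 °C

T = 405.4 °C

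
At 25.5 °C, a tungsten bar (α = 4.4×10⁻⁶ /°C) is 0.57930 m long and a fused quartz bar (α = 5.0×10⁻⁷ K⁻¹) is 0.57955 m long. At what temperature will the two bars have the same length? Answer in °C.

Equal length when α₁L₁ΔT − α₂L₂ΔT = L₂ − L₁ = 2.50×10⁻⁴ m
α₁L₁ = 2.54892×10⁻⁶, α₂L₂ = 2.89775×10⁻⁷ → Δ(αL) = 2.259145×10⁻⁶ m/K
ΔT = 2.50×10⁻⁴ / 2.259145×10⁻⁶ = 110.661 K, so T = 25.5 + 110.661 = 136.161 °C

T = 136.2 °C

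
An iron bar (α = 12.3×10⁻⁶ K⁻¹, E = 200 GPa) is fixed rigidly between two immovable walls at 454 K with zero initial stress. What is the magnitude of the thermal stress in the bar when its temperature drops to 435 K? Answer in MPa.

σ = 46.7 MPa

Fully constrained: the free strain ε = αΔT is blocked, so σ = Eε = EαΔT.
|ΔT| = 19 K
σ = 200×10⁹ × 12.3×10⁻⁶ × 19 = 4.67×10⁷ Pa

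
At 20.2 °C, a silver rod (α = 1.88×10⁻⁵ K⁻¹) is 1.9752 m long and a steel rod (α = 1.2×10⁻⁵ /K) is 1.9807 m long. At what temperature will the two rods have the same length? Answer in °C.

T = 431.7 °C

L₁(1 + α₁ΔT) = L₂(1 + α₂ΔT) ⇒ ΔT = (L₂ − L₁)/(α₁L₁ − α₂L₂)
L₂ − L₁ = 1.9807 − 1.9752 = 5.50×10⁻³ m
α₁L₁ − α₂L₂ = 1.88×10⁻⁵×1.9752 − 1.2×10⁻⁵×1.9807 = 1.336536×10⁻⁵ m/K
ΔT = 5.50×10⁻³ / 1.336536×10⁻⁵ = 411.512 K
T = 20.2 + 411.512 = 431.712 °C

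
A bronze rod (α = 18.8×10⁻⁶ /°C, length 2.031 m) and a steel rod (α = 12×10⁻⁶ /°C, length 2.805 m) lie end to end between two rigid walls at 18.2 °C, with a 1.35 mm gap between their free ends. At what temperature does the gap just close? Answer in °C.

T = 37.0 °C

Gap closes when ΔL₁ + ΔL₂ = 1.35 mm = 1.35×10⁻³ m
(α₁L₁ + α₂L₂)ΔT = g
α₁L₁ + α₂L₂ = 18.8×10⁻⁶×2.031 + 12×10⁻⁶×2.805 = 7.18428×10⁻⁵ m/K
ΔT = 1.35×10⁻³ / 7.18428×10⁻⁵ = 18.791 K
T = 18.2 + 18.791 = 36.991 °C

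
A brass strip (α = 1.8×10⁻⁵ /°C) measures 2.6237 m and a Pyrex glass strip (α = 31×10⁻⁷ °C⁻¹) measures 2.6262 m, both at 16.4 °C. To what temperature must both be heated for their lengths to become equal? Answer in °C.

Equal length when α₁L₁ΔT − α₂L₂ΔT = L₂ − L₁ = 2.50×10⁻³ m
α₁L₁ = 4.72266×10⁻⁵, α₂L₂ = 8.14122×10⁻⁶ → Δ(αL) = 3.908538×10⁻⁵ m/K
ΔT = 2.50×10⁻³ / 3.908538×10⁻⁵ = 63.9625 K, so T = 16.4 + 63.9625 = 80.3625 °C

T = 80.36 °C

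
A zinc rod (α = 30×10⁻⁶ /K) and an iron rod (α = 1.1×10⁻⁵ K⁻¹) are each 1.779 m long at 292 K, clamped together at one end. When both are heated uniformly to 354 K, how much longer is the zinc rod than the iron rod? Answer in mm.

2.10 mm

ΔT = 62 K
zinc: ΔL = 30×10⁻⁶ × 1.779 m × 62 = 3.3089×10⁻³ m = 3.3089 mm
iron: ΔL = 1.1×10⁻⁵ × 1.779 m × 62 = 1.2133×10⁻³ m = 1.2133 mm
difference = 3.3089 − 1.2133 = 2.0956 mm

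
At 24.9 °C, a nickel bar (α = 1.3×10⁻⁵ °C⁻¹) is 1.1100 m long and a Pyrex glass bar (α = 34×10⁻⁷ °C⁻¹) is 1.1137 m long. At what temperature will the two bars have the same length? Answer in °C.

L₁(1 + α₁ΔT) = L₂(1 + α₂ΔT) ⇒ ΔT = (L₂ − L₁)/(α₁L₁ − α₂L₂)
L₂ − L₁ = 1.1137 − 1.1100 = 3.70×10⁻³ m
α₁L₁ − α₂L₂ = 1.3×10⁻⁵×1.1100 − 34×10⁻⁷×1.1137 = 1.064342×10⁻⁵ m/K
ΔT = 3.70×10⁻³ / 1.064342×10⁻⁵ = 347.633 K
T = 24.9 + 347.633 = 372.533 °C

T = 372.5 °C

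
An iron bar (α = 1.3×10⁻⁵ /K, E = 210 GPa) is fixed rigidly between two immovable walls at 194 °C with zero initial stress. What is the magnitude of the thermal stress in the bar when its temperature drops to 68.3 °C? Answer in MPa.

σ = 343 MPa

Fully constrained: the free strain ε = αΔT is blocked, so σ = Eε = EαΔT.
|ΔT| = 125.7 K
σ = 210×10⁹ × 1.3×10⁻⁵ × 125.7 = 3.43×10⁸ Pa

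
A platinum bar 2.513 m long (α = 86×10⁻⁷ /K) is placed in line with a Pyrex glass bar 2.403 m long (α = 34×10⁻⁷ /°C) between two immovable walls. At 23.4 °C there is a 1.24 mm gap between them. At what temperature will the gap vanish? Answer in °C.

T = 65.0 °C

α₁L₁ = 2.16118×10⁻⁵ m/K, α₂L₂ = 8.1702×10⁻⁶ m/K → total 2.9782×10⁻⁵ m/K
ΔT = g/(α₁L₁+α₂L₂) = 1.24×10⁻³ / 2.9782×10⁻⁵ = 41.636 K
T = 23.4 + 41.636 = 65.036 °C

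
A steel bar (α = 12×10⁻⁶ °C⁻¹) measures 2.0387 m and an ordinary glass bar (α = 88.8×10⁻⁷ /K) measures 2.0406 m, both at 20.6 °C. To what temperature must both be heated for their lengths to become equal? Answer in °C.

Equal length when α₁L₁ΔT − α₂L₂ΔT = L₂ − L₁ = 1.90×10⁻³ m
α₁L₁ = 2.44644×10⁻⁵, α₂L₂ = 1.8120528×10⁻⁵ → Δ(αL) = 6.343872×10⁻⁶ m/K
ΔT = 1.90×10⁻³ / 6.343872×10⁻⁶ = 299.502 K, so T = 20.6 + 299.502 = 320.102 °C

T = 320.1 °C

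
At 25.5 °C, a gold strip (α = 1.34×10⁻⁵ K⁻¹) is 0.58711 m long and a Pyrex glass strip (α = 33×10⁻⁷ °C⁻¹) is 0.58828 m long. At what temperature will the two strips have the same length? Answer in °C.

T = 222.9 °C

Equal length when α₁L₁ΔT − α₂L₂ΔT = L₂ − L₁ = 1.17×10⁻³ m
α₁L₁ = 7.867274×10⁻⁶, α₂L₂ = 1.941324×10⁻⁶ → Δ(αL) = 5.92595×10⁻⁶ m/K
ΔT = 1.17×10⁻³ / 5.92595×10⁻⁶ = 197.437 K, so T = 25.5 + 197.437 = 222.937 °C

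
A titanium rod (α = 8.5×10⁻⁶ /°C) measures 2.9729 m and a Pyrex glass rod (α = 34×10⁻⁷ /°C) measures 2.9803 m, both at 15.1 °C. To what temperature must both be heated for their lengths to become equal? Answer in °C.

Equal length when α₁L₁ΔT − α₂L₂ΔT = L₂ − L₁ = 7.40×10⁻³ m
α₁L₁ = 2.526965×10⁻⁵, α₂L₂ = 1.013302×10⁻⁵ → Δ(αL) = 1.513663×10⁻⁵ m/K
ΔT = 7.40×10⁻³ / 1.513663×10⁻⁵ = 488.880 K, so T = 15.1 + 488.880 = 503.980 °C

T = 504.0 °C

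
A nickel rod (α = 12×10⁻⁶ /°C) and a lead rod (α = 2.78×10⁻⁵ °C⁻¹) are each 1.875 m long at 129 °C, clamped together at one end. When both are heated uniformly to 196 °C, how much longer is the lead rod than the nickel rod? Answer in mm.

ΔT = 67 K
nickel: ΔL = 12×10⁻⁶ × 1.875 m × 67 = 1.5075×10⁻³ m = 1.5075 mm
lead: ΔL = 2.78×10⁻⁵ × 1.875 m × 67 = 3.4924×10⁻³ m = 3.4924 mm
difference = 3.4924 − 1.5075 = 1.9849 mm

1.98 mm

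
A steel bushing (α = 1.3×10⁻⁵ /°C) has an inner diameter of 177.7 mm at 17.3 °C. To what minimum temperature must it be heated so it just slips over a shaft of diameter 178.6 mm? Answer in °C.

Required Δd = 178.6 − 177.7 = 0.9 mm
Δd = αd₀ΔT ⇒ ΔT = Δd/(αd₀) = 0.9 / (1.3×10⁻⁵ × 177.7) = 389.59 K
T_min = 17.3 + 389.59 = 406.89 °C

T = 407 °C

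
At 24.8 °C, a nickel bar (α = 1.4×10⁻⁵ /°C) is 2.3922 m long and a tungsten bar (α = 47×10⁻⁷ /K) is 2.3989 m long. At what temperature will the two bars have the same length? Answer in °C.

Equal length when α₁L₁ΔT − α₂L₂ΔT = L₂ − L₁ = 6.70×10⁻³ m
α₁L₁ = 3.34908×10⁻⁵, α₂L₂ = 1.127483×10⁻⁵ → Δ(αL) = 2.221597×10⁻⁵ m/K
ΔT = 6.70×10⁻³ / 2.221597×10⁻⁵ = 301.585 K, so T = 24.8 + 301.585 = 326.385 °C

T = 326.4 °C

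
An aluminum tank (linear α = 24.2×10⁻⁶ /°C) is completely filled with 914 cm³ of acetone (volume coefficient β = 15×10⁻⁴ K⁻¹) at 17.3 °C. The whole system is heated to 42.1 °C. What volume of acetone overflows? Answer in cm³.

The tank also expands: β_container ≈ 3α = 7.26×10⁻⁵ /K
Net overflow = V₀(β_liq − 3α_cont)ΔT
β − 3α = 1.50×10⁻³ − 7.26×10⁻⁵ = 1.4274×10⁻³ /K; ΔT = 24.8 K
ΔV = 914 × 1.4274×10⁻³ × 24.8 = 32.4 cm³

32.4 cm³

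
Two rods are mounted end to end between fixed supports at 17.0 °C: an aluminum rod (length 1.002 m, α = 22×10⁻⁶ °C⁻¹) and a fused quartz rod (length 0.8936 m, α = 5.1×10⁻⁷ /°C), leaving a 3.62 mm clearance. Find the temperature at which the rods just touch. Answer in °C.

T = 178 °C

Gap closes when ΔL₁ + ΔL₂ = 3.62 mm = 3.62×10⁻³ m
(α₁L₁ + α₂L₂)ΔT = g
α₁L₁ + α₂L₂ = 22×10⁻⁶×1.002 + 5.1×10⁻⁷×0.8936 = 2.2499736×10⁻⁵ m/K
ΔT = 3.62×10⁻³ / 2.2499736×10⁻⁵ = 160.89 K
T = 17.0 + 160.89 = 177.89 °C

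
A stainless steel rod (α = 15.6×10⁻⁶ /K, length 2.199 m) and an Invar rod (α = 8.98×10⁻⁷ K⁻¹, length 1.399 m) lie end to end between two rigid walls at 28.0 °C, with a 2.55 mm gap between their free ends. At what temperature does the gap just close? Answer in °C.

Gap closes when ΔL₁ + ΔL₂ = 2.55 mm = 2.55×10⁻³ m
(α₁L₁ + α₂L₂)ΔT = g
α₁L₁ + α₂L₂ = 15.6×10⁻⁶×2.199 + 8.98×10⁻⁷×1.399 = 3.5560702×10⁻⁵ m/K
ΔT = 2.55×10⁻³ / 3.5560702×10⁻⁵ = 71.708 K
T = 28.0 + 71.708 = 99.708 °C

T = 99.7 °C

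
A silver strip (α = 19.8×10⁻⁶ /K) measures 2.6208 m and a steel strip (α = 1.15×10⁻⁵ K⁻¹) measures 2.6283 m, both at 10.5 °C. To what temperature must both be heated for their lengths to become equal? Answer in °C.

Equal length when α₁L₁ΔT − α₂L₂ΔT = L₂ − L₁ = 7.50×10⁻³ m
α₁L₁ = 5.189184×10⁻⁵, α₂L₂ = 3.022545×10⁻⁵ → Δ(αL) = 2.166639×10⁻⁵ m/K
ΔT = 7.50×10⁻³ / 2.166639×10⁻⁵ = 346.158 K, so T = 10.5 + 346.158 = 356.658 °C

T = 356.7 °C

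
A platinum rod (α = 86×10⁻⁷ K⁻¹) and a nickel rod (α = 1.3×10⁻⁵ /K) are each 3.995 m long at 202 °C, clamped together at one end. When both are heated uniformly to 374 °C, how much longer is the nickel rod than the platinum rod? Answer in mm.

ΔT = 172 K
platinum: ΔL = 86×10⁻⁷ × 3.995 m × 172 = 5.9094×10⁻³ m = 5.9094 mm
nickel: ΔL = 1.3×10⁻⁵ × 3.995 m × 172 = 8.9328×10⁻³ m = 8.9328 mm
difference = 8.9328 − 5.9094 = 3.0234 mm

3.02 mm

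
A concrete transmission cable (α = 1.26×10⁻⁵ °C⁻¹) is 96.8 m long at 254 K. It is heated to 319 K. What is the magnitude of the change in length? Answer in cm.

ΔL = 7.93 cm

|ΔT| = |319 − 254| = 65 K
ΔL = αL₀ΔT = (1.26×10⁻⁵)(96.8)(65) = 7.93×10⁻² m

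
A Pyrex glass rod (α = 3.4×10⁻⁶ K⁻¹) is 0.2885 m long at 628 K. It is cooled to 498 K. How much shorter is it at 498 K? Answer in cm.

ΔL = 0.0128 cm

|ΔT| = |498 − 628| = 130 K
ΔL = αL₀ΔT = (3.4×10⁻⁶)(0.2885)(130) = 1.28×10⁻⁴ m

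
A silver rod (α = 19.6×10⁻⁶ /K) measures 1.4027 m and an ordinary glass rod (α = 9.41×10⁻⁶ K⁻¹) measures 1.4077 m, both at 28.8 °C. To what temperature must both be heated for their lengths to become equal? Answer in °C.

Equal length when α₁L₁ΔT − α₂L₂ΔT = L₂ − L₁ = 5.00×10⁻³ m
α₁L₁ = 2.749292×10⁻⁵, α₂L₂ = 1.3246457×10⁻⁵ → Δ(αL) = 1.4246463×10⁻⁵ m/K
ΔT = 5.00×10⁻³ / 1.4246463×10⁻⁵ = 350.964 K, so T = 28.8 + 350.964 = 379.764 °C

T = 379.8 °C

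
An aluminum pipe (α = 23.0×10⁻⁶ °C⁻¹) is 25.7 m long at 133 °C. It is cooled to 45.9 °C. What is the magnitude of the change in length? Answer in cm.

|ΔT| = |45.9 − 133| = 87.1 K
ΔL = αL₀ΔT = (23.0×10⁻⁶)(25.7)(87.1) = 5.15×10⁻² m

ΔL = 5.15 cm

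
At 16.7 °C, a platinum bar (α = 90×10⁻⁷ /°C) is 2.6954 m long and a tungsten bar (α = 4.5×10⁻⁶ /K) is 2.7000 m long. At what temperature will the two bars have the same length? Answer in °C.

L₁(1 + α₁ΔT) = L₂(1 + α₂ΔT) ⇒ ΔT = (L₂ − L₁)/(α₁L₁ − α₂L₂)
L₂ − L₁ = 2.7000 − 2.6954 = 4.60×10⁻³ m
α₁L₁ − α₂L₂ = 90×10⁻⁷×2.6954 − 4.5×10⁻⁶×2.7000 = 1.21086×10⁻⁵ m/K
ΔT = 4.60×10⁻³ / 1.21086×10⁻⁵ = 379.895 K
T = 16.7 + 379.895 = 396.595 °C

T = 396.6 °C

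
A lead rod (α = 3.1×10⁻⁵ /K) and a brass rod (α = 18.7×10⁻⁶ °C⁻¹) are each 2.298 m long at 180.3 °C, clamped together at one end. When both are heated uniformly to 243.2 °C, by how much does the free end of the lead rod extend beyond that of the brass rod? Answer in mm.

ΔT = 62.9 K
lead: ΔL = 3.1×10⁻⁵ × 2.298 m × 62.9 = 4.4809×10⁻³ m = 4.4809 mm
brass: ΔL = 18.7×10⁻⁶ × 2.298 m × 62.9 = 2.7030×10⁻³ m = 2.7030 mm
difference = 4.4809 − 2.7030 = 1.7779 mm

1.78 mm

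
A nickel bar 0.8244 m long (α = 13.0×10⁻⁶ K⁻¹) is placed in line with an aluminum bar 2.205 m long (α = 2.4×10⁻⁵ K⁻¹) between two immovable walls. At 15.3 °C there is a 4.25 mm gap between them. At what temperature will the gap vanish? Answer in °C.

α₁L₁ = 1.07172×10⁻⁵ m/K, α₂L₂ = 5.292×10⁻⁵ m/K → total 6.36372×10⁻⁵ m/K
ΔT = g/(α₁L₁+α₂L₂) = 4.25×10⁻³ / 6.36372×10⁻⁵ = 66.785 K
T = 15.3 + 66.785 = 82.085 °C

T = 82.1 °C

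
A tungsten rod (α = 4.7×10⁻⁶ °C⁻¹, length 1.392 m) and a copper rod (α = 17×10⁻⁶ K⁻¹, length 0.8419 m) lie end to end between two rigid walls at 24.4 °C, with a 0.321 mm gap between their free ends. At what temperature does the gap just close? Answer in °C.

α₁L₁ = 6.5424×10⁻⁶ m/K, α₂L₂ = 1.43123×10⁻⁵ m/K → total 2.08547×10⁻⁵ m/K
ΔT = g/(α₁L₁+α₂L₂) = 3.21×10⁻⁴ / 2.08547×10⁻⁵ = 15.392 K
T = 24.4 + 15.392 = 39.792 °C

T = 39.8 °C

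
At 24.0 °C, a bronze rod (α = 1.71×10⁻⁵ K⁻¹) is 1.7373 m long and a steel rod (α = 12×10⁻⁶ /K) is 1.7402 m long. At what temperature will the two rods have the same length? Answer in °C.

Equal length when α₁L₁ΔT − α₂L₂ΔT = L₂ − L₁ = 2.90×10⁻³ m
α₁L₁ = 2.970783×10⁻⁵, α₂L₂ = 2.08824×10⁻⁵ → Δ(αL) = 8.82543×10⁻⁶ m/K
ΔT = 2.90×10⁻³ / 8.82543×10⁻⁶ = 328.596 K, so T = 24.0 + 328.596 = 352.596 °C

T = 352.6 °C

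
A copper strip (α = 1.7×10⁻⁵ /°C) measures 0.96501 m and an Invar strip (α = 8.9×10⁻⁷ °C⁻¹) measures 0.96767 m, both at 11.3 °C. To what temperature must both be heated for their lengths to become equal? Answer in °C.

L₁(1 + α₁ΔT) = L₂(1 + α₂ΔT) ⇒ ΔT = (L₂ − L₁)/(α₁L₁ − α₂L₂)
L₂ − L₁ = 0.96767 − 0.96501 = 2.66×10⁻³ m
α₁L₁ − α₂L₂ = 1.7×10⁻⁵×0.96501 − 8.9×10⁻⁷×0.96767 = 1.55439437×10⁻⁵ m/K
ΔT = 2.66×10⁻³ / 1.55439437×10⁻⁵ = 171.128 K
T = 11.3 + 171.128 = 182.428 °C

T = 182.4 °C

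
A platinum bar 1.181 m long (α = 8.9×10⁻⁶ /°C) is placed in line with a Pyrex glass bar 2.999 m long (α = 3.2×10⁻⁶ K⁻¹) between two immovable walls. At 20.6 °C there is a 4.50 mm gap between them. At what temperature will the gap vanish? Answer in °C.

T = 244 °C

α₁L₁ = 1.05109×10⁻⁵ m/K, α₂L₂ = 9.5968×10⁻⁶ m/K → total 2.01077×10⁻⁵ m/K
ΔT = g/(α₁L₁+α₂L₂) = 4.50×10⁻³ / 2.01077×10⁻⁵ = 223.79 K
T = 20.6 + 223.79 = 244.39 °C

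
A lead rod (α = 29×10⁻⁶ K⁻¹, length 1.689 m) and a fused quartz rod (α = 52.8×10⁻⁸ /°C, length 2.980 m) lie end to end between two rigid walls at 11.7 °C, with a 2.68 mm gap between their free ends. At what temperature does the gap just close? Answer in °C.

T = 64.7 °C

Gap closes when ΔL₁ + ΔL₂ = 2.68 mm = 2.68×10⁻³ m
(α₁L₁ + α₂L₂)ΔT = g
α₁L₁ + α₂L₂ = 29×10⁻⁶×1.689 + 52.8×10⁻⁸×2.980 = 5.055444×10⁻⁵ m/K
ΔT = 2.68×10⁻³ / 5.055444×10⁻⁵ = 53.012 K
T = 11.7 + 53.012 = 64.712 °C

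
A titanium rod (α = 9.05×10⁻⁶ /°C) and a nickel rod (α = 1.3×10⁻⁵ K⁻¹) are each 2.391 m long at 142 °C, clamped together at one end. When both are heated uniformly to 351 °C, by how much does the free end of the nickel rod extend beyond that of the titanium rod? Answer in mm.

1.97 mm

ΔT = 209 K
titanium: ΔL = 9.05×10⁻⁶ × 2.391 m × 209 = 4.5225×10⁻³ m = 4.5225 mm
nickel: ΔL = 1.3×10⁻⁵ × 2.391 m × 209 = 6.4963×10⁻³ m = 6.4963 mm
difference = 6.4963 − 4.5225 = 1.9738 mm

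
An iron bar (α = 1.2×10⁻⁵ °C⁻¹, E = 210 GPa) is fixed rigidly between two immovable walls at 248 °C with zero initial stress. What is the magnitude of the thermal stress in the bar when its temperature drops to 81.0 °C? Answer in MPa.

σ = 421 MPa

Fully constrained: the free strain ε = αΔT is blocked, so σ = Eε = EαΔT.
|ΔT| = 167.0 K
σ = 210×10⁹ × 1.2×10⁻⁵ × 167.0 = 4.21×10⁸ Pa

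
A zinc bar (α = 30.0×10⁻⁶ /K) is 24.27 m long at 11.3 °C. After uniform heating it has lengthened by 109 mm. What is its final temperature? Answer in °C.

T = 161 °C

ΔL = αL₀ΔT ⇒ ΔT = ΔL / (αL₀)
ΔT = 109×10⁻³ m / (30.0×10⁻⁶ × 24.27 m) = 149.70 K
T = 11.3 + 149.70 = 161.00 °C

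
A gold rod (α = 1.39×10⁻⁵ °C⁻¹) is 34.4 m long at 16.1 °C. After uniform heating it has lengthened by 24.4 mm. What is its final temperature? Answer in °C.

ΔL = αL₀ΔT ⇒ ΔT = ΔL / (αL₀)
ΔT = 24.4×10⁻³ m / (1.39×10⁻⁵ × 34.4 m) = 51.029 K
T = 16.1 + 51.029 = 67.129 °C

T = 67.1 °C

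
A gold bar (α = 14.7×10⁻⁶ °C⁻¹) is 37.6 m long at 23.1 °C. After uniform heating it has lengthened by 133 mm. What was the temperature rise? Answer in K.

ΔL = αL₀ΔT ⇒ ΔT = ΔL / (αL₀)
ΔT = 133×10⁻³ m / (14.7×10⁻⁶ × 37.6 m) = 240.63 K

ΔT = 241 K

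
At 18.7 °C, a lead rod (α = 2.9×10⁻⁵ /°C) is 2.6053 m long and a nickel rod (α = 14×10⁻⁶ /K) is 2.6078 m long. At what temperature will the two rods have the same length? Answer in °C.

T = 82.73 °C

L₁(1 + α₁ΔT) = L₂(1 + α₂ΔT) ⇒ ΔT = (L₂ − L₁)/(α₁L₁ − α₂L₂)
L₂ − L₁ = 2.6078 − 2.6053 = 2.50×10⁻³ m
α₁L₁ − α₂L₂ = 2.9×10⁻⁵×2.6053 − 14×10⁻⁶×2.6078 = 3.90445×10⁻⁵ m/K
ΔT = 2.50×10⁻³ / 3.90445×10⁻⁵ = 64.0295 K
T = 18.7 + 64.0295 = 82.7295 °C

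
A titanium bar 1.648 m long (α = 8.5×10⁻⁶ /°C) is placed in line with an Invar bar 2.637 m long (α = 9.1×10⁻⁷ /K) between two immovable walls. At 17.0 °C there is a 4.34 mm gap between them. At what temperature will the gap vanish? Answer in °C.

Gap closes when ΔL₁ + ΔL₂ = 4.34 mm = 4.34×10⁻³ m
(α₁L₁ + α₂L₂)ΔT = g
α₁L₁ + α₂L₂ = 8.5×10⁻⁶×1.648 + 9.1×10⁻⁷×2.637 = 1.640767×10⁻⁵ m/K
ΔT = 4.34×10⁻³ / 1.640767×10⁻⁵ = 264.51 K
T = 17.0 + 264.51 = 281.51 °C

T = 282 °C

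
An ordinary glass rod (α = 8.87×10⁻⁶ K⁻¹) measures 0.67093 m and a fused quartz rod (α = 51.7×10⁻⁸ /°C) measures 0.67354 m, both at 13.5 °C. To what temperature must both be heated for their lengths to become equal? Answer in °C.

L₁(1 + α₁ΔT) = L₂(1 + α₂ΔT) ⇒ ΔT = (L₂ − L₁)/(α₁L₁ − α₂L₂)
L₂ − L₁ = 0.67354 − 0.67093 = 2.61×10⁻³ m
α₁L₁ − α₂L₂ = 8.87×10⁻⁶×0.67093 − 51.7×10⁻⁸×0.67354 = 5.60292892×10⁻⁶ m/K
ΔT = 2.61×10⁻³ / 5.60292892×10⁻⁶ = 465.828 K
T = 13.5 + 465.828 = 479.328 °C

T = 479.3 °C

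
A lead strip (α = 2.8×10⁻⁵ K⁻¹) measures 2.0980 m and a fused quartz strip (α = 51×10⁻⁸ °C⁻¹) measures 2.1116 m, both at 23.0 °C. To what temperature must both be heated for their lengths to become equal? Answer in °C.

T = 258.8 °C

L₁(1 + α₁ΔT) = L₂(1 + α₂ΔT) ⇒ ΔT = (L₂ − L₁)/(α₁L₁ − α₂L₂)
L₂ − L₁ = 2.1116 − 2.0980 = 1.36×10⁻² m
α₁L₁ − α₂L₂ = 2.8×10⁻⁵×2.0980 − 51×10⁻⁸×2.1116 = 5.7667084×10⁻⁵ m/K
ΔT = 1.36×10⁻² / 5.7667084×10⁻⁵ = 235.836 K
T = 23.0 + 235.836 = 258.836 °C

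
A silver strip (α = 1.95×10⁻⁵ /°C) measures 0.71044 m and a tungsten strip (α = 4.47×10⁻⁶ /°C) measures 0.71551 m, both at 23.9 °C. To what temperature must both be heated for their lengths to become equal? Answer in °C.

Equal length when α₁L₁ΔT − α₂L₂ΔT = L₂ − L₁ = 5.07×10⁻³ m
α₁L₁ = 1.385358×10⁻⁵, α₂L₂ = 3.1983297×10⁻⁶ → Δ(αL) = 1.06552503×10⁻⁵ m/K
ΔT = 5.07×10⁻³ / 1.06552503×10⁻⁵ = 475.822 K, so T = 23.9 + 475.822 = 499.722 °C

T = 499.7 °C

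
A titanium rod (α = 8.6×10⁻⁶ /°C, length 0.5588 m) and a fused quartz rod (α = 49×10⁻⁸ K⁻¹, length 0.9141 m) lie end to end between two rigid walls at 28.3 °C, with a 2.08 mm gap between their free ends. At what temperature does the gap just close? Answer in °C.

T = 424 °C

Gap closes when ΔL₁ + ΔL₂ = 2.08 mm = 2.08×10⁻³ m
(α₁L₁ + α₂L₂)ΔT = g
α₁L₁ + α₂L₂ = 8.6×10⁻⁶×0.5588 + 49×10⁻⁸×0.9141 = 5.253589×10⁻⁶ m/K
ΔT = 2.08×10⁻³ / 5.253589×10⁻⁶ = 395.92 K
T = 28.3 + 395.92 = 424.22 °C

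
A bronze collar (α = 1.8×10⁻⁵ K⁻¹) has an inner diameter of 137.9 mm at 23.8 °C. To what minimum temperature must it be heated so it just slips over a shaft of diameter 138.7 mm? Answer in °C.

T = 346 °C

Required Δd = 138.7 − 137.9 = 0.8 mm
Δd = αd₀ΔT ⇒ ΔT = Δd/(αd₀) = 0.8 / (1.8×10⁻⁵ × 137.9) = 322.29 K
T_min = 23.8 + 322.29 = 346.09 °C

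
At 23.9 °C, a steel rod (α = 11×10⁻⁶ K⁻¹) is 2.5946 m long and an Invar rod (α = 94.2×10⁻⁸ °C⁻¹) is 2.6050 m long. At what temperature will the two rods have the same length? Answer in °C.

L₁(1 + α₁ΔT) = L₂(1 + α₂ΔT) ⇒ ΔT = (L₂ − L₁)/(α₁L₁ − α₂L₂)
L₂ − L₁ = 2.6050 − 2.5946 = 1.04×10⁻² m
α₁L₁ − α₂L₂ = 11×10⁻⁶×2.5946 − 94.2×10⁻⁸×2.6050 = 2.608669×10⁻⁵ m/K
ΔT = 1.04×10⁻² / 2.608669×10⁻⁵ = 398.671 K
T = 23.9 + 398.671 = 422.571 °C

T = 422.6 °C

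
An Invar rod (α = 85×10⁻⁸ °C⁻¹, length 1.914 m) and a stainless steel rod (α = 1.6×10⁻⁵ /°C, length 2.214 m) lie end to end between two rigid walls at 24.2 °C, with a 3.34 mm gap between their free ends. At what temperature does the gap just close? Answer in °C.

T = 114 °C

Gap closes when ΔL₁ + ΔL₂ = 3.34 mm = 3.34×10⁻³ m
(α₁L₁ + α₂L₂)ΔT = g
α₁L₁ + α₂L₂ = 85×10⁻⁸×1.914 + 1.6×10⁻⁵×2.214 = 3.70509×10⁻⁵ m/K
ΔT = 3.34×10⁻³ / 3.70509×10⁻⁵ = 90.15 K
T = 24.2 + 90.15 = 114.35 °C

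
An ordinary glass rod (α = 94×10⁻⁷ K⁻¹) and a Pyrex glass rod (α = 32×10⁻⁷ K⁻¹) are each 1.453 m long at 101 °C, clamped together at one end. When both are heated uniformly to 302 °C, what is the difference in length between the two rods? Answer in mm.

ΔT = 201 K
ordinary glass: ΔL = 94×10⁻⁷ × 1.453 m × 201 = 2.7453×10⁻³ m = 2.7453 mm
Pyrex glass: ΔL = 32×10⁻⁷ × 1.453 m × 201 = 9.3457×10⁻⁴ m = 0.93457 mm
difference = 2.7453 − 0.93457 = 1.81073 mm

1.81 mm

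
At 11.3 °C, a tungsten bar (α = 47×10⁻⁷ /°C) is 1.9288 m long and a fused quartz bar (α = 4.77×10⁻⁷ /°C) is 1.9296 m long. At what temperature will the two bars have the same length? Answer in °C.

T = 109.5 °C

L₁(1 + α₁ΔT) = L₂(1 + α₂ΔT) ⇒ ΔT = (L₂ − L₁)/(α₁L₁ − α₂L₂)
L₂ − L₁ = 1.9296 − 1.9288 = 8.00×10⁻⁴ m
α₁L₁ − α₂L₂ = 47×10⁻⁷×1.9288 − 4.77×10⁻⁷×1.9296 = 8.1449408×10⁻⁶ m/K
ΔT = 8.00×10⁻⁴ / 8.1449408×10⁻⁶ = 98.220 K
T = 11.3 + 98.220 = 109.520 °C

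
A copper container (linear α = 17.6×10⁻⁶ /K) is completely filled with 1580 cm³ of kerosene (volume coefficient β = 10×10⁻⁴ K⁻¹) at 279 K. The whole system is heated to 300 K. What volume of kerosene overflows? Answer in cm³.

The container also expands: β_container ≈ 3α = 5.28×10⁻⁵ /K
Net overflow = V₀(β_liq − 3α_cont)ΔT
β − 3α = 1.00×10⁻³ − 5.28×10⁻⁵ = 9.472×10⁻⁴ /K; ΔT = 21 K
ΔV = 1580 × 9.472×10⁻⁴ × 21 = 31.4 cm³

31.4 cm³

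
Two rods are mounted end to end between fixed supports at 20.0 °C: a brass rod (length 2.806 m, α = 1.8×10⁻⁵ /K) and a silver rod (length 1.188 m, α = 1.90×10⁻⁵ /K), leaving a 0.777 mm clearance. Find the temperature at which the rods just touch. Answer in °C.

T = 30.6 °C

α₁L₁ = 5.0508×10⁻⁵ m/K, α₂L₂ = 2.2572×10⁻⁵ m/K → total 7.308×10⁻⁵ m/K
ΔT = g/(α₁L₁+α₂L₂) = 7.77×10⁻⁴ / 7.308×10⁻⁵ = 10.632 K
T = 20.0 + 10.632 = 30.632 °C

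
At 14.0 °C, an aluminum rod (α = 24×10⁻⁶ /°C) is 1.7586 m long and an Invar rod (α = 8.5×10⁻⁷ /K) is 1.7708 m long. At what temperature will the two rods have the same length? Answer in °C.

L₁(1 + α₁ΔT) = L₂(1 + α₂ΔT) ⇒ ΔT = (L₂ − L₁)/(α₁L₁ − α₂L₂)
L₂ − L₁ = 1.7708 − 1.7586 = 1.22×10⁻² m
α₁L₁ − α₂L₂ = 24×10⁻⁶×1.7586 − 8.5×10⁻⁷×1.7708 = 4.070122×10⁻⁵ m/K
ΔT = 1.22×10⁻² / 4.070122×10⁻⁵ = 299.745 K
T = 14.0 + 299.745 = 313.745 °C

T = 313.7 °C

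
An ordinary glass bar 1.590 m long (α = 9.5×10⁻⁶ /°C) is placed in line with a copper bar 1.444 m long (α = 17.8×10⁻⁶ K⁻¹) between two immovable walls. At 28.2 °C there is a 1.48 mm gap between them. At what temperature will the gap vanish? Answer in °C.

T = 64.5 °C

Gap closes when ΔL₁ + ΔL₂ = 1.48 mm = 1.48×10⁻³ m
(α₁L₁ + α₂L₂)ΔT = g
α₁L₁ + α₂L₂ = 9.5×10⁻⁶×1.590 + 17.8×10⁻⁶×1.444 = 4.08082×10⁻⁵ m/K
ΔT = 1.48×10⁻³ / 4.08082×10⁻⁵ = 36.267 K
T = 28.2 + 36.267 = 64.467 °C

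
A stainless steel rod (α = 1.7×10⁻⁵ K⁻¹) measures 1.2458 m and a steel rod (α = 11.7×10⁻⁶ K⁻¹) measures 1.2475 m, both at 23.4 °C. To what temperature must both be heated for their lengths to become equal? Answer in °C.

L₁(1 + α₁ΔT) = L₂(1 + α₂ΔT) ⇒ ΔT = (L₂ − L₁)/(α₁L₁ − α₂L₂)
L₂ − L₁ = 1.2475 − 1.2458 = 1.70×10⁻³ m
α₁L₁ − α₂L₂ = 1.7×10⁻⁵×1.2458 − 11.7×10⁻⁶×1.2475 = 6.58285×10⁻⁶ m/K
ΔT = 1.70×10⁻³ / 6.58285×10⁻⁶ = 258.247 K
T = 23.4 + 258.247 = 281.647 °C

T = 281.6 °C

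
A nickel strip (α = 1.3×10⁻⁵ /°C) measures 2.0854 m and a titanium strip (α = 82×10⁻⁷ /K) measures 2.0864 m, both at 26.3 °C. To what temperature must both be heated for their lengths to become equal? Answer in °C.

T = 126.3 °C

L₁(1 + α₁ΔT) = L₂(1 + α₂ΔT) ⇒ ΔT = (L₂ − L₁)/(α₁L₁ − α₂L₂)
L₂ − L₁ = 2.0864 − 2.0854 = 1.00×10⁻³ m
α₁L₁ − α₂L₂ = 1.3×10⁻⁵×2.0854 − 82×10⁻⁷×2.0864 = 1.000172×10⁻⁵ m/K
ΔT = 1.00×10⁻³ / 1.000172×10⁻⁵ = 99.983 K
T = 26.3 + 99.983 = 126.283 °C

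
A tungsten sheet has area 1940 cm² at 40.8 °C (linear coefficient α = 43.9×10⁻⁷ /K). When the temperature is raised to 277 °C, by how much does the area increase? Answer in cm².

ΔA = 4.02 cm²

Area coefficient ≈ 2α; |ΔT| = 236.2 K
ΔA = 2αA₀ΔT = 2(43.9×10⁻⁷)(1940)(236.2) = 4.02 cm²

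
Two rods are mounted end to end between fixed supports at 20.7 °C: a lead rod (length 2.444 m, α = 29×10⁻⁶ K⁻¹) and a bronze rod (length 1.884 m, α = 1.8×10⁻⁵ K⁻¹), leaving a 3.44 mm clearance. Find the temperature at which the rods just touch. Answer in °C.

α₁L₁ = 7.0876×10⁻⁵ m/K, α₂L₂ = 3.3912×10⁻⁵ m/K → total 1.04788×10⁻⁴ m/K
ΔT = g/(α₁L₁+α₂L₂) = 3.44×10⁻³ / 1.04788×10⁻⁴ = 32.828 K
T = 20.7 + 32.828 = 53.528 °C

T = 53.5 °C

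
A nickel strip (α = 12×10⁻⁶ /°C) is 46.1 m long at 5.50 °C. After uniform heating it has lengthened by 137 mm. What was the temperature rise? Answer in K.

ΔL = αL₀ΔT ⇒ ΔT = ΔL / (αL₀)
ΔT = 137×10⁻³ m / (12×10⁻⁶ × 46.1 m) = 247.65 K

ΔT = 248 K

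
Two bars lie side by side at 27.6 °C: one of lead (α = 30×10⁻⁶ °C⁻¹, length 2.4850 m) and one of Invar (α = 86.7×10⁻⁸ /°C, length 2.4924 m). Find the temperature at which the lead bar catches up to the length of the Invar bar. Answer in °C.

L₁(1 + α₁ΔT) = L₂(1 + α₂ΔT) ⇒ ΔT = (L₂ − L₁)/(α₁L₁ − α₂L₂)
L₂ − L₁ = 2.4924 − 2.4850 = 7.40×10⁻³ m
α₁L₁ − α₂L₂ = 30×10⁻⁶×2.4850 − 86.7×10⁻⁸×2.4924 = 7.23890892×10⁻⁵ m/K
ΔT = 7.40×10⁻³ / 7.23890892×10⁻⁵ = 102.225 K
T = 27.6 + 102.225 = 129.825 °C

T = 129.8 °C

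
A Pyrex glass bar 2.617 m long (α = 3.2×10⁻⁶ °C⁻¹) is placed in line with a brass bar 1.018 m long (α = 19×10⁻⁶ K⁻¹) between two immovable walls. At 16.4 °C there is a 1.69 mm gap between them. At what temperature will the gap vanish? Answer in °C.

T = 77.4 °C

α₁L₁ = 8.3744×10⁻⁶ m/K, α₂L₂ = 1.9342×10⁻⁵ m/K → total 2.77164×10⁻⁵ m/K
ΔT = g/(α₁L₁+α₂L₂) = 1.69×10⁻³ / 2.77164×10⁻⁵ = 60.975 K
T = 16.4 + 60.975 = 77.375 °C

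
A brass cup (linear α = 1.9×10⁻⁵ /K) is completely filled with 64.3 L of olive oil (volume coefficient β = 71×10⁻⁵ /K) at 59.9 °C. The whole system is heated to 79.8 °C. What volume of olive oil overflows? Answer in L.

0.836 L

The cup also expands: β_container ≈ 3α = 5.7×10⁻⁵ /K
Net overflow = V₀(β_liq − 3α_cont)ΔT
β − 3α = 7.10×10⁻⁴ − 5.7×10⁻⁵ = 6.53×10⁻⁴ /K; ΔT = 19.9 K
ΔV = 64.3 × 6.53×10⁻⁴ × 19.9 = 0.836 L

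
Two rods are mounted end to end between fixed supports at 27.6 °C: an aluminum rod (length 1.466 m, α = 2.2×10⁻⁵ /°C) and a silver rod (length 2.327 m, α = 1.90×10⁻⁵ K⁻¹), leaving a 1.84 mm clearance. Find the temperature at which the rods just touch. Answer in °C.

T = 51.7 °C

α₁L₁ = 3.2252×10⁻⁵ m/K, α₂L₂ = 4.4213×10⁻⁵ m/K → total 7.6465×10⁻⁵ m/K
ΔT = g/(α₁L₁+α₂L₂) = 1.84×10⁻³ / 7.6465×10⁻⁵ = 24.063 K
T = 27.6 + 24.063 = 51.663 °C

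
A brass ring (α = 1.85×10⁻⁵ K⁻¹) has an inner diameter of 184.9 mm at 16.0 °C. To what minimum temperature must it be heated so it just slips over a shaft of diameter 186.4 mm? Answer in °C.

Required Δd = 186.4 − 184.9 = 1.5 mm
Δd = αd₀ΔT ⇒ ΔT = Δd/(αd₀) = 1.5 / (1.85×10⁻⁵ × 184.9) = 438.51 K
T_min = 16.0 + 438.51 = 454.51 °C

T = 455 °C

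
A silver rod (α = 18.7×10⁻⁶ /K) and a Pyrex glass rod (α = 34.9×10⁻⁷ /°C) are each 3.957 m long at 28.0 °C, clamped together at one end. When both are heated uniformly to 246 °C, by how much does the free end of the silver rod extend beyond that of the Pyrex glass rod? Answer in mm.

ΔT = 218.0 K
silver: ΔL = 18.7×10⁻⁶ × 3.957 m × 218.0 = 1.6131×10⁻² m = 16.131 mm
Pyrex glass: ΔL = 34.9×10⁻⁷ × 3.957 m × 218.0 = 3.0106×10⁻³ m = 3.0106 mm
difference = 16.131 − 3.0106 = 13.1204 mm

13.1 mm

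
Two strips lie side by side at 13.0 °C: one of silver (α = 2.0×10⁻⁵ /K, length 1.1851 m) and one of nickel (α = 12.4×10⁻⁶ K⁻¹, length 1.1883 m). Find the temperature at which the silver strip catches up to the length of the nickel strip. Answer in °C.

T = 369.9 °C

L₁(1 + α₁ΔT) = L₂(1 + α₂ΔT) ⇒ ΔT = (L₂ − L₁)/(α₁L₁ − α₂L₂)
L₂ − L₁ = 1.1883 − 1.1851 = 3.20×10⁻³ m
α₁L₁ − α₂L₂ = 2.0×10⁻⁵×1.1851 − 12.4×10⁻⁶×1.1883 = 8.96708×10⁻⁶ m/K
ΔT = 3.20×10⁻³ / 8.96708×10⁻⁶ = 356.861 K
T = 13.0 + 356.861 = 369.861 °C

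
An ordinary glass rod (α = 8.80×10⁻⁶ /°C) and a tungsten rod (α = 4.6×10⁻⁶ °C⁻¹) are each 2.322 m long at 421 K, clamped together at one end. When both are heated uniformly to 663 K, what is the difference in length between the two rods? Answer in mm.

ΔT = 242 K
ordinary glass: ΔL = 8.80×10⁻⁶ × 2.322 m × 242 = 4.9449×10⁻³ m = 4.9449 mm
tungsten: ΔL = 4.6×10⁻⁶ × 2.322 m × 242 = 2.5849×10⁻³ m = 2.5849 mm
difference = 4.9449 − 2.5849 = 2.3600 mm

2.36 mm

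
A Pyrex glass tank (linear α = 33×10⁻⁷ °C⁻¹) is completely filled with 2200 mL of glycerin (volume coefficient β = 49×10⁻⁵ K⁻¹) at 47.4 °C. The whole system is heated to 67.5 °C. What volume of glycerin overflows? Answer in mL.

21.2 mL

The tank also expands: β_container ≈ 3α = 9.9×10⁻⁶ /K
Net overflow = V₀(β_liq − 3α_cont)ΔT
β − 3α = 4.90×10⁻⁴ − 9.9×10⁻⁶ = 4.801×10⁻⁴ /K; ΔT = 20.1 K
ΔV = 2200 × 4.801×10⁻⁴ × 20.1 = 21.2 mL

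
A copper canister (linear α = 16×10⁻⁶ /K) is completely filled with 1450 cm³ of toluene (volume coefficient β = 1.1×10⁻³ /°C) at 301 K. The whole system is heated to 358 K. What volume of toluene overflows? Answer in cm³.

86.9 cm³

The canister also expands: β_container ≈ 3α = 4.8×10⁻⁵ /K
Net overflow = V₀(β_liq − 3α_cont)ΔT
β − 3α = 1.10×10⁻³ − 4.8×10⁻⁵ = 1.052×10⁻³ /K; ΔT = 57 K
ΔV = 1450 × 1.052×10⁻³ × 57 = 86.9 cm³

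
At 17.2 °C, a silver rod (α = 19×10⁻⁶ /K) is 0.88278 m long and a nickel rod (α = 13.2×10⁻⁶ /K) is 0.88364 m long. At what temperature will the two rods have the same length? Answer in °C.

L₁(1 + α₁ΔT) = L₂(1 + α₂ΔT) ⇒ ΔT = (L₂ − L₁)/(α₁L₁ − α₂L₂)
L₂ − L₁ = 0.88364 − 0.88278 = 8.60×10⁻⁴ m
α₁L₁ − α₂L₂ = 19×10⁻⁶×0.88278 − 13.2×10⁻⁶×0.88364 = 5.108772×10⁻⁶ m/K
ΔT = 8.60×10⁻⁴ / 5.108772×10⁻⁶ = 168.338 K
T = 17.2 + 168.338 = 185.538 °C

T = 185.5 °C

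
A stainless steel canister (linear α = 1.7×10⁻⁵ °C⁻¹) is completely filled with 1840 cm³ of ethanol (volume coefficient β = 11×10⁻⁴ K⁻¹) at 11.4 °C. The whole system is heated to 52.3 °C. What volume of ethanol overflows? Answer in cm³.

78.9 cm³

The canister also expands: β_container ≈ 3α = 5.1×10⁻⁵ /K
Net overflow = V₀(β_liq − 3α_cont)ΔT
β − 3α = 1.10×10⁻³ − 5.1×10⁻⁵ = 1.049×10⁻³ /K; ΔT = 40.9 K
ΔV = 1840 × 1.049×10⁻³ × 40.9 = 78.9 cm³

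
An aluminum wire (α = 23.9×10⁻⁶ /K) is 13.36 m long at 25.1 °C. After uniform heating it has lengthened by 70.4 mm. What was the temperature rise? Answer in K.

ΔT = 220 K

ΔL = αL₀ΔT ⇒ ΔT = ΔL / (αL₀)
ΔT = 70.4×10⁻³ m / (23.9×10⁻⁶ × 13.36 m) = 220.48 K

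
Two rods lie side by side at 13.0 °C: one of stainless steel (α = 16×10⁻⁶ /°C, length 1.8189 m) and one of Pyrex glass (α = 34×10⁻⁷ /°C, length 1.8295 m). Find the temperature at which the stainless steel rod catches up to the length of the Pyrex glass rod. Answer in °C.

T = 476.2 °C

L₁(1 + α₁ΔT) = L₂(1 + α₂ΔT) ⇒ ΔT = (L₂ − L₁)/(α₁L₁ − α₂L₂)
L₂ − L₁ = 1.8295 − 1.8189 = 1.06×10⁻² m
α₁L₁ − α₂L₂ = 16×10⁻⁶×1.8189 − 34×10⁻⁷×1.8295 = 2.28821×10⁻⁵ m/K
ΔT = 1.06×10⁻² / 2.28821×10⁻⁵ = 463.244 K
T = 13.0 + 463.244 = 476.244 °C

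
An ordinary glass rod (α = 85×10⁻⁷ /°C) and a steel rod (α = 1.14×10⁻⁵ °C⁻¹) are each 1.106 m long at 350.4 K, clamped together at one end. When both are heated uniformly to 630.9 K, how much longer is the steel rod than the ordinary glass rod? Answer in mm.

0.900 mm

ΔT = 280.5 K
ordinary glass: ΔL = 85×10⁻⁷ × 1.106 m × 280.5 = 2.6370×10⁻³ m = 2.6370 mm
steel: ΔL = 1.14×10⁻⁵ × 1.106 m × 280.5 = 3.5367×10⁻³ m = 3.5367 mm
difference = 3.5367 − 2.6370 = 0.8997 mm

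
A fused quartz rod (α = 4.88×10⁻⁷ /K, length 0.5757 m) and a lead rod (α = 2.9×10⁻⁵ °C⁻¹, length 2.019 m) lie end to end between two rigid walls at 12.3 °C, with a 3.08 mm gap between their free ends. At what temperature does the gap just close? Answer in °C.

Gap closes when ΔL₁ + ΔL₂ = 3.08 mm = 3.08×10⁻³ m
(α₁L₁ + α₂L₂)ΔT = g
α₁L₁ + α₂L₂ = 4.88×10⁻⁷×0.5757 + 2.9×10⁻⁵×2.019 = 5.88319416×10⁻⁵ m/K
ΔT = 3.08×10⁻³ / 5.88319416×10⁻⁵ = 52.353 K
T = 12.3 + 52.353 = 64.653 °C

T = 64.7 °C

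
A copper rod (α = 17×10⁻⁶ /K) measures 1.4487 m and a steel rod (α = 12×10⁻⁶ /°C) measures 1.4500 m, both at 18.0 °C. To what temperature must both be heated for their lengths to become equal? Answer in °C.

T = 197.9 °C

L₁(1 + α₁ΔT) = L₂(1 + α₂ΔT) ⇒ ΔT = (L₂ − L₁)/(α₁L₁ − α₂L₂)
L₂ − L₁ = 1.4500 − 1.4487 = 1.30×10⁻³ m
α₁L₁ − α₂L₂ = 17×10⁻⁶×1.4487 − 12×10⁻⁶×1.4500 = 7.2279×10⁻⁶ m/K
ΔT = 1.30×10⁻³ / 7.2279×10⁻⁶ = 179.859 K
T = 18.0 + 179.859 = 197.859 °C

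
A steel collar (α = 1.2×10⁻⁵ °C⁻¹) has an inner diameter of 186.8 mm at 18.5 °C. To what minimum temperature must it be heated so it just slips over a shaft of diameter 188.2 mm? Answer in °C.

T = 643 °C

Required Δd = 188.2 − 186.8 = 1.4 mm
Δd = αd₀ΔT ⇒ ΔT = Δd/(αd₀) = 1.4 / (1.2×10⁻⁵ × 186.8) = 624.55 K
T_min = 18.5 + 624.55 = 643.05 °C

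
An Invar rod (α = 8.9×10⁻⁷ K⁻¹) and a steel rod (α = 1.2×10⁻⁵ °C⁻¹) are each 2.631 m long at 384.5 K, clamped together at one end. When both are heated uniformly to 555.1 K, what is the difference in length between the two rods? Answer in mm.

ΔT = 170.6 K
Invar: ΔL = 8.9×10⁻⁷ × 2.631 m × 170.6 = 3.9948×10⁻⁴ m = 0.39948 mm
steel: ΔL = 1.2×10⁻⁵ × 2.631 m × 170.6 = 5.3862×10⁻³ m = 5.3862 mm
difference = 5.3862 − 0.39948 = 4.98672 mm

4.99 mm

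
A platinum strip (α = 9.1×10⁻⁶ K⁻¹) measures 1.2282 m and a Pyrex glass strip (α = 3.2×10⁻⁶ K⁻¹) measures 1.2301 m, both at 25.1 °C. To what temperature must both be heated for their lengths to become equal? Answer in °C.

L₁(1 + α₁ΔT) = L₂(1 + α₂ΔT) ⇒ ΔT = (L₂ − L₁)/(α₁L₁ − α₂L₂)
L₂ − L₁ = 1.2301 − 1.2282 = 1.90×10⁻³ m
α₁L₁ − α₂L₂ = 9.1×10⁻⁶×1.2282 − 3.2×10⁻⁶×1.2301 = 7.2403×10⁻⁶ m/K
ΔT = 1.90×10⁻³ / 7.2403×10⁻⁶ = 262.420 K
T = 25.1 + 262.420 = 287.520 °C

T = 287.5 °C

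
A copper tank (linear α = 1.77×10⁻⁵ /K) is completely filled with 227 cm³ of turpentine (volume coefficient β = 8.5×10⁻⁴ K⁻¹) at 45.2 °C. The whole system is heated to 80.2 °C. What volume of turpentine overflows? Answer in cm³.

6.33 cm³

The tank also expands: β_container ≈ 3α = 5.31×10⁻⁵ /K
Net overflow = V₀(β_liq − 3α_cont)ΔT
β − 3α = 8.50×10⁻⁴ − 5.31×10⁻⁵ = 7.969×10⁻⁴ /K; ΔT = 35.0 K
ΔV = 227 × 7.969×10⁻⁴ × 35.0 = 6.33 cm³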